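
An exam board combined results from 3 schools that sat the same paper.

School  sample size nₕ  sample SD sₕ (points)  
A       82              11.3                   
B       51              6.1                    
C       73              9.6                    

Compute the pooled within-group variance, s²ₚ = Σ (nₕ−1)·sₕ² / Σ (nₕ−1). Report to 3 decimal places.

Degrees of freedom: 81 + 50 + 72 = 203.
Σ(nₕ−1)sₕ² = 81·127.69 + 50·37.21 + 72·92.16 = 18838.91.
s²ₚ = 18838.91 / 203 = 92.80251... → 92.803.

92.803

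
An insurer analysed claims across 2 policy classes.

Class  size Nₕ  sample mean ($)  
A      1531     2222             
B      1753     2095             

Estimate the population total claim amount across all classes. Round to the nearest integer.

7074417

Population total = Σ Nₕ·x̄ₕ (each stratum's size times its mean).
1531·2222 + 1753·2095 = 3401882 + 3672535 = 7074417.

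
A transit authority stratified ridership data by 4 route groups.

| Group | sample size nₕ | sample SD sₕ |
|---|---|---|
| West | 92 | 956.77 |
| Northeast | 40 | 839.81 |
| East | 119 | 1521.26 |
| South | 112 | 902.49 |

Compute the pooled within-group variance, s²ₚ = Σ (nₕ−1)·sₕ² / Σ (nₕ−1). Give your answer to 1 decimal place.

West: (92−1)·956.77² = 91·915408.8329 = 83302203.7939
Northeast: (40−1)·839.81² = 39·705280.8361 = 27505952.6079
East: (119−1)·1521.26² = 118·2314231.9876 = 273079374.5368
South: (112−1)·902.49² = 111·814488.2001 = 90408190.2111
Numerator = 474295721.1497; denominator = Σ(nₕ−1) = 359.
s²ₚ = 474295721.1497/359 = 1321157.998... → 1321158.0.

1321158.0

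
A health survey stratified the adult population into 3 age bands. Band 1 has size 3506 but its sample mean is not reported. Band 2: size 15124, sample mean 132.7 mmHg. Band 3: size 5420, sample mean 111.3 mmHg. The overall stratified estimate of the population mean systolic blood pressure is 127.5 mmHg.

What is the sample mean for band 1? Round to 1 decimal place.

N = 3506 + 15124 + 5420 = 24050.
Overall total = μ·N = 127.5·24050 = 3066375.
Subtract the known strata: 15124·132.7 + 5420·111.3 = 2610200.8.
Remaining total for band 1: 3066375 − 2610200.8 = 456174.2.
Divide by its size: 456174.2 / 3506 = 130.112... → 130.1.

130.1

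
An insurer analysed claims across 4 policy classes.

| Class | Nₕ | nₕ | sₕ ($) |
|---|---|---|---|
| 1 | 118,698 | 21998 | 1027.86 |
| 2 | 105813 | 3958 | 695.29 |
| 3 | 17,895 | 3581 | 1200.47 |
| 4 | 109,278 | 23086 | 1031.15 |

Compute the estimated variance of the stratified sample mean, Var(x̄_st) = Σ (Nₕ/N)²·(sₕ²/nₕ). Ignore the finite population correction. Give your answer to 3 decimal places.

N = 351684; Wₕ = Nₕ/N.
class 1: (118698/351684)²·1027.86²/21998 = 5.470995
class 2: (105813/351684)²·695.29²/3958 = 11.056789
class 3: (17895/351684)²·1200.47²/3581 = 1.041973
class 4: (109278/351684)²·1031.15²/23086 = 4.446878
Sum = 22.016635 → 22.017.

22.017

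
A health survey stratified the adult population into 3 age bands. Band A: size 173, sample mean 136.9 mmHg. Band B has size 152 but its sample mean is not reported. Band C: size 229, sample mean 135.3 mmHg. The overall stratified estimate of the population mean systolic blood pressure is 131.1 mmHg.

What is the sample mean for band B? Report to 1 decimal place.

118.2

Σ Nₕx̄ₕ = N·μ, so 152·x̄_B = 554·131.1 − (173·136.9 + 229·135.3).
= 72629.4 − 54667.4 = 17962.
x̄_B = 17962 / 152 = 118.171... → 118.2.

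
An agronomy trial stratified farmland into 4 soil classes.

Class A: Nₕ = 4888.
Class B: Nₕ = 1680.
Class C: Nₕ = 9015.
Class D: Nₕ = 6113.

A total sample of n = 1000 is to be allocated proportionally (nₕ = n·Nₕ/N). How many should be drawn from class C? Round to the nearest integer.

416

N = 4888 + 1680 + 9015 + 6113 = 21696.
n_C = 1000·9015/21696 = 415.514... → 416.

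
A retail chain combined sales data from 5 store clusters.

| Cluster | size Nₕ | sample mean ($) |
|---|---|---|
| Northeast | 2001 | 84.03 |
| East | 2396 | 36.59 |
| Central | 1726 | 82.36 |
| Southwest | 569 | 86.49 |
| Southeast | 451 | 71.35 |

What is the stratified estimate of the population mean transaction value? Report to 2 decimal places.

67.11

x̄_st = (Σ Nₕx̄ₕ) / (Σ Nₕ) = (2001·84.03 + 2396·36.59 + 1726·82.36 + 569·86.49 + 451·71.35) / 7143
= 479358.69 / 7143 = 67.1089... → 67.11.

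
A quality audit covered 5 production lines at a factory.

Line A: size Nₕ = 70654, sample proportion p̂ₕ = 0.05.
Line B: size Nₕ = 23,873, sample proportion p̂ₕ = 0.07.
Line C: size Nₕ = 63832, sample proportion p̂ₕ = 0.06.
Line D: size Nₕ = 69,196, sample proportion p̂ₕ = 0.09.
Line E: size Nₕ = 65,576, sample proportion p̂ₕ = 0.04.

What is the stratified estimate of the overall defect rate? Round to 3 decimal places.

N = 70654 + 23873 + 63832 + 69196 + 65576 = 293131.
Overall proportion = Σ (Nₕ/N)·p̂ₕ.
Σ Nₕp̂ₕ = 3532.7 + 1671.11 + 3829.92 + 6227.64 + 2623.04 = 17884.41.
17884.41 / 293131 = 0.06101... → 0.061.

0.061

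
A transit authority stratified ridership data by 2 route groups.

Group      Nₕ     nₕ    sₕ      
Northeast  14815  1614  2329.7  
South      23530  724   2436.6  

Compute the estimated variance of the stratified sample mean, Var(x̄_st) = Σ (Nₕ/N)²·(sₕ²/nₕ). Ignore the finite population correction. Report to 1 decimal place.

3589.8

N = 38345; Wₕ = Nₕ/N.
group Northeast: (14815/38345)²·2329.7²/1614 = 501.9752
group South: (23530/38345)²·2436.6²/724 = 3087.8506
Sum = 3589.8259 → 3589.8.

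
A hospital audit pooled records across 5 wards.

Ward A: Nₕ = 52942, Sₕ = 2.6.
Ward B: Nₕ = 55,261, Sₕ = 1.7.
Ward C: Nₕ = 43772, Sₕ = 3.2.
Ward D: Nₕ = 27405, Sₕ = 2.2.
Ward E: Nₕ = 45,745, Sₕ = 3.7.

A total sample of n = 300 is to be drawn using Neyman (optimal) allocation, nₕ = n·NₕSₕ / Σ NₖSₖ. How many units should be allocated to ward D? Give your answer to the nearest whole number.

A: NₕSₕ = 52942·2.6 = 137649.2
B: NₕSₕ = 55261·1.7 = 93943.7
C: NₕSₕ = 43772·3.2 = 140070.4
D: NₕSₕ = 27405·2.2 = 60291
E: NₕSₕ = 45745·3.7 = 169256.5
Σ NₕSₕ = 601210.8.
n_D = 300·60291/601210.8 = 30.085... → 30.

30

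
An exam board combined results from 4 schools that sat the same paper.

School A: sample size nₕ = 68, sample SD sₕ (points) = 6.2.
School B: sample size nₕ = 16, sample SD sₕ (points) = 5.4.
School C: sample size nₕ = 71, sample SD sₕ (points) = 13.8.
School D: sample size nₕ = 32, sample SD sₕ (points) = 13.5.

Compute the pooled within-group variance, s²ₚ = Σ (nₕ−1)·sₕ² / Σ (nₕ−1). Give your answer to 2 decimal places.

120.18

Degrees of freedom: 67 + 15 + 70 + 31 = 183.
Σ(nₕ−1)sₕ² = 67·38.44 + 15·29.16 + 70·190.44 + 31·182.25 = 21993.43.
s²ₚ = 21993.43 / 183 = 120.1827... → 120.18.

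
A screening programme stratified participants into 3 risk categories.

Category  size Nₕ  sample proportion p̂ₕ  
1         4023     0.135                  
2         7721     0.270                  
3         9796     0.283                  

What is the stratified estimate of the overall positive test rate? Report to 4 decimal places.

0.2507

Wₕ = Nₕ/N with N = 21540: 0.1868, 0.3584, 0.4548.
p̂_st = 0.1868·0.135 + 0.3584·0.270 + 0.4548·0.283 ≈ 0.250698... → 0.2507.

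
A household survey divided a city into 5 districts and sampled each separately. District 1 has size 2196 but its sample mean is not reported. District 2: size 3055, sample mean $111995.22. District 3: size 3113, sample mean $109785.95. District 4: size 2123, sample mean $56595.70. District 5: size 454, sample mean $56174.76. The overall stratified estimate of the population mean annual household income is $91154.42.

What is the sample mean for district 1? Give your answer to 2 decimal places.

76391.37

N = 2196 + 3055 + 3113 + 2123 + 454 = 10941.
Overall total = μ·N = 91154.42·10941 = 997320509.22.
Subtract the known strata: 3055·111995.22 + 3113·109785.95 + 2123·56595.70 + 454·56174.76 = 829565071.59.
Remaining total for district 1: 997320509.22 − 829565071.59 = 167755437.63.
Divide by its size: 167755437.63 / 2196 = 76391.3650... → 76391.37.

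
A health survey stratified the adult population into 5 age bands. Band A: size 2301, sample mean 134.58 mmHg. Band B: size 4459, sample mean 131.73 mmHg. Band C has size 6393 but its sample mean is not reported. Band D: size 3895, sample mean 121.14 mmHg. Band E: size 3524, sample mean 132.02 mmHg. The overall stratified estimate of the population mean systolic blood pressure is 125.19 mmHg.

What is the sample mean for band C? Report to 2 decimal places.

115.95

N = 2301 + 4459 + 6393 + 3895 + 3524 = 20572.
Overall total = μ·N = 125.19·20572 = 2575408.68.
Subtract the known strata: 2301·134.58 + 4459·131.73 + 3895·121.14 + 3524·132.02 = 1834131.43.
Remaining total for band C: 2575408.68 − 1834131.43 = 741277.25.
Divide by its size: 741277.25 / 6393 = 115.9514... → 115.95.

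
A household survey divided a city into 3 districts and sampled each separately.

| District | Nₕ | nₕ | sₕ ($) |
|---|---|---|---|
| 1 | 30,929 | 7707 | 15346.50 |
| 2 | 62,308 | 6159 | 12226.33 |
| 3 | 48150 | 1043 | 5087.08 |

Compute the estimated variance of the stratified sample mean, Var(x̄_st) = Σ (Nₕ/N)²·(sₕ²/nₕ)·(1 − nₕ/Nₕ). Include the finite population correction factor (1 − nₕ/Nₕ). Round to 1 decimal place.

N = 141387. Term for each stratum: Wₕ²sₕ²/nₕ·(1−nₕ/Nₕ).
Var(x̄_st) = 1097.9432 + 4247.6517 + 2815.2412 = 8160.8361 → 8160.8.

8160.8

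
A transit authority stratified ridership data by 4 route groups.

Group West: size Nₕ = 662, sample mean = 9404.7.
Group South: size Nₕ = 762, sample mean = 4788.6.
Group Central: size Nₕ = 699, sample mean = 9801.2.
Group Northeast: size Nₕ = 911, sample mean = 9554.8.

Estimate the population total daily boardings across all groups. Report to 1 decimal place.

25430286.2

Estimate total by summing Nₕ·x̄ₕ over strata.
662·9404.7 + 762·4788.6 + 699·9801.2 + 911·9554.8 = 6225911.4 + 3648913.2 + 6851038.8 + 8704422.8 = 25430286.2.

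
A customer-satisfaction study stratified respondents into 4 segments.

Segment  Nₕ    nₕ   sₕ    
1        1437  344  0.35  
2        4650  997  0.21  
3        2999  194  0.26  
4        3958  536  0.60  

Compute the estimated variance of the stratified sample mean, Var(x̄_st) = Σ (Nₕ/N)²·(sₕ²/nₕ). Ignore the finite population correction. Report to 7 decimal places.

N = 13044; Wₕ = Nₕ/N.
segment 1: (1437/13044)²·0.35²/344 = 0.0000043218
segment 2: (4650/13044)²·0.21²/997 = 0.0000056212
segment 3: (2999/13044)²·0.26²/194 = 0.0000184194
segment 4: (3958/13044)²·0.60²/536 = 0.0000618397
Sum = 0.0000902022 → 0.0000902.

0.0000902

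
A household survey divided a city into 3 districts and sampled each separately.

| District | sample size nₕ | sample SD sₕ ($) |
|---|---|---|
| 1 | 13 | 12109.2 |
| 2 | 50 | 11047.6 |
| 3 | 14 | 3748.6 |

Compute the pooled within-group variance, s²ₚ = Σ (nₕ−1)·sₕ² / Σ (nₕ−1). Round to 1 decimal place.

Degrees of freedom: 12 + 49 + 13 = 74.
Σ(nₕ−1)sₕ² = 12·146632724.64 + 49·122049465.76 + 13·14052001.96 = 7922692543.4.
s²ₚ = 7922692543.4 / 74 = 107063412.749... → 107063412.7.

107063412.7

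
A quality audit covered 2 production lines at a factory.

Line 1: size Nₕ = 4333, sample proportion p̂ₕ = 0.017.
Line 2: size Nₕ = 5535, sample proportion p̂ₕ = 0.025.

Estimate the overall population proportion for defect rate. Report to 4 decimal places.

0.0215

Wₕ = Nₕ/N with N = 9868: 0.4391, 0.5609.
p̂_st = 0.4391·0.017 + 0.5609·0.025 ≈ 0.021487... → 0.0215.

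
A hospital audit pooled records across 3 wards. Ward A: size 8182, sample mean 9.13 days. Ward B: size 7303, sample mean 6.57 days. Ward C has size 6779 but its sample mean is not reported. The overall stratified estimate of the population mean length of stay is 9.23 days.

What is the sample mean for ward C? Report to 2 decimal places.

12.22

N = 8182 + 7303 + 6779 = 22264.
Overall total = μ·N = 9.23·22264 = 205496.72.
Subtract the known strata: 8182·9.13 + 7303·6.57 = 122682.37.
Remaining total for ward C: 205496.72 − 122682.37 = 82814.35.
Divide by its size: 82814.35 / 6779 = 12.2163... → 12.22.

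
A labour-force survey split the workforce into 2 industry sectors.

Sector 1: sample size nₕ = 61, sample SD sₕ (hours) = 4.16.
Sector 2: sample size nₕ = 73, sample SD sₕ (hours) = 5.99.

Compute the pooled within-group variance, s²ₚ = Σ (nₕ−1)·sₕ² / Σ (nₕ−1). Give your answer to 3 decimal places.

27.437

Degrees of freedom: 60 + 72 = 132.
Σ(nₕ−1)sₕ² = 60·17.3056 + 72·35.8801 = 3621.7032.
s²ₚ = 3621.7032 / 132 = 27.43715... → 27.437.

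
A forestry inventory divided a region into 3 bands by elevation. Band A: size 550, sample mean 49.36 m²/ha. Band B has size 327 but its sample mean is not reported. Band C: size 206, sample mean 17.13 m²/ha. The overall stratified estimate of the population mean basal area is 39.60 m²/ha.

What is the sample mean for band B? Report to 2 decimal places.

37.34

N = 550 + 327 + 206 = 1083.
Overall total = μ·N = 39.60·1083 = 42886.8.
Subtract the known strata: 550·49.36 + 206·17.13 = 30676.78.
Remaining total for band B: 42886.8 − 30676.78 = 12210.02.
Divide by its size: 12210.02 / 327 = 37.3395... → 37.34.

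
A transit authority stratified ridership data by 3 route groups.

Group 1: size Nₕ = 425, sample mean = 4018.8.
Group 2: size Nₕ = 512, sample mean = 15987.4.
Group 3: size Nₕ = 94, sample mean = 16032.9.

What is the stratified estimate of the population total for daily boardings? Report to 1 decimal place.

11400631.4

Estimate total by summing Nₕ·x̄ₕ over strata.
425·4018.8 + 512·15987.4 + 94·16032.9 = 1707990 + 8185548.8 + 1507092.6 = 11400631.4.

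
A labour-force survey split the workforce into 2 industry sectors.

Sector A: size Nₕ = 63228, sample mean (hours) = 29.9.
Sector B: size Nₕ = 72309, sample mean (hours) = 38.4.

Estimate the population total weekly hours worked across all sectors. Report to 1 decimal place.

4667182.8

Estimate total by summing Nₕ·x̄ₕ over strata.
63228·29.9 + 72309·38.4 = 1890517.2 + 2776665.6 = 4667182.8.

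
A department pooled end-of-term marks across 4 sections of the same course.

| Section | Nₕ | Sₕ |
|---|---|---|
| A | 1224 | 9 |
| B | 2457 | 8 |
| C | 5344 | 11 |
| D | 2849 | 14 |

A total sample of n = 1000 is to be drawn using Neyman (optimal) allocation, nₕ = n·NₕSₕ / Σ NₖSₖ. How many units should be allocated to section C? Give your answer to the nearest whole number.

454

Σ NₕSₕ = 1224·9 + 2457·8 + 5344·11 + 2849·14 = 129342.
Share for C: 58784/129342 = 0.45449.
n_C = 1000 × 0.45449 = 454.485... → 454.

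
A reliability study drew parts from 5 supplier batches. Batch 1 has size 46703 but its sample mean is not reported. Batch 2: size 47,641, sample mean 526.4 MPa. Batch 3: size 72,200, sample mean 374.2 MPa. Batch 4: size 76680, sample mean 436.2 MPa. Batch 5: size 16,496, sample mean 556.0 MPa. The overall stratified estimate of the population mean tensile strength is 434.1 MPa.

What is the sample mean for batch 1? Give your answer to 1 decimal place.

N = 46703 + 47641 + 72200 + 76680 + 16496 = 259720.
Overall total = μ·N = 434.1·259720 = 112744452.
Subtract the known strata: 47641·526.4 + 72200·374.2 + 76680·436.2 + 16496·556.0 = 94715054.4.
Remaining total for batch 1: 112744452 − 94715054.4 = 18029397.6.
Divide by its size: 18029397.6 / 46703 = 386.044... → 386.0.

386.0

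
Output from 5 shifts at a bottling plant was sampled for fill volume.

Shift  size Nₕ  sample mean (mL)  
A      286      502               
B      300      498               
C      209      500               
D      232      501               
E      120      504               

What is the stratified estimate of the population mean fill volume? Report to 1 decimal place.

500.6

x̄_st = (Σ Nₕx̄ₕ) / (Σ Nₕ) = (286·502 + 300·498 + 209·500 + 232·501 + 120·504) / 1147
= 574184 / 1147 = 500.596... → 500.6.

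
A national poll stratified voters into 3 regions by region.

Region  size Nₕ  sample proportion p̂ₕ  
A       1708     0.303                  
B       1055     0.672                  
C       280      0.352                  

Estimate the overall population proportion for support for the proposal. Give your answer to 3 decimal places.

Wₕ = Nₕ/N with N = 3043: 0.5613, 0.3467, 0.0920.
p̂_st = 0.5613·0.303 + 0.3467·0.672 + 0.0920·0.352 ≈ 0.43544... → 0.435.

0.435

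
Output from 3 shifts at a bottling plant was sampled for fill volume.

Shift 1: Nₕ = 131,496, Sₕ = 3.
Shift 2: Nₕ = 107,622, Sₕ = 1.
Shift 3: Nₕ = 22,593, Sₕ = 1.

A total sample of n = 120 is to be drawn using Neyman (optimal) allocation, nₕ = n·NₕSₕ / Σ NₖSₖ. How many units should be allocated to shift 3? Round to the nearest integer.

5

1: NₕSₕ = 131496·3 = 394488
2: NₕSₕ = 107622·1 = 107622
3: NₕSₕ = 22593·1 = 22593
Σ NₕSₕ = 524703.
n_3 = 120·22593/524703 = 5.167... → 5.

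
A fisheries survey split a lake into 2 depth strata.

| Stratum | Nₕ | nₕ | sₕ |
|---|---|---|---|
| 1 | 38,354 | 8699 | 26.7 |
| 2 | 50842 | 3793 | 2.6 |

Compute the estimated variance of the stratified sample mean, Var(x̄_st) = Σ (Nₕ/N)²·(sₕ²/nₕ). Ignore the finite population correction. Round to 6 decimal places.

N = 89196; Wₕ = Nₕ/N.
stratum 1: (38354/89196)²·26.7²/8699 = 0.015152481
stratum 2: (50842/89196)²·2.6²/3793 = 0.000579053
Sum = 0.015731535 → 0.015732.

0.015732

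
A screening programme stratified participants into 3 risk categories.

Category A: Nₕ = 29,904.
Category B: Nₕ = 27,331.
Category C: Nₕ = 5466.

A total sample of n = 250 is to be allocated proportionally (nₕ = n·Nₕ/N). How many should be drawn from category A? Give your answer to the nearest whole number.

119

Share of category A = 29904/62701 = 0.47693.
Allocate 250 × 0.47693 = 119.233... → 119.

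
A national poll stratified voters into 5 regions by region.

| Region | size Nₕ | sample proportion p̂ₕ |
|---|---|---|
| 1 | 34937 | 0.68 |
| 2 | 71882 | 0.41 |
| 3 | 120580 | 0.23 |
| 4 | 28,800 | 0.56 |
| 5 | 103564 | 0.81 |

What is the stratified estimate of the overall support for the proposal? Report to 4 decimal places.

N = 34937 + 71882 + 120580 + 28800 + 103564 = 359763.
Overall proportion = Σ (Nₕ/N)·p̂ₕ.
Σ Nₕp̂ₕ = 23757.16 + 29471.62 + 27733.4 + 16128 + 83886.84 = 180977.02.
180977.02 / 359763 = 0.503045... → 0.5030.

0.5030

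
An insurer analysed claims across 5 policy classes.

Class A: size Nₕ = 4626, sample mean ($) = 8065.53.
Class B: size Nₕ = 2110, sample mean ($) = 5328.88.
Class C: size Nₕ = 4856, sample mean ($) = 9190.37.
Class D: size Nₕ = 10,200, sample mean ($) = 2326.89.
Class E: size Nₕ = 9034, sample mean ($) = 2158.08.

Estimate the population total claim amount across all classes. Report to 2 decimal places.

Population total = Σ Nₕ·x̄ₕ (each stratum's size times its mean).
4626·8065.53 + 2110·5328.88 + 4856·9190.37 + 10200·2326.89 + 9034·2158.08 = 37311141.78 + 11243936.8 + 44628436.72 + 23734278 + 19496094.72 = 136413888.02.

136413888.02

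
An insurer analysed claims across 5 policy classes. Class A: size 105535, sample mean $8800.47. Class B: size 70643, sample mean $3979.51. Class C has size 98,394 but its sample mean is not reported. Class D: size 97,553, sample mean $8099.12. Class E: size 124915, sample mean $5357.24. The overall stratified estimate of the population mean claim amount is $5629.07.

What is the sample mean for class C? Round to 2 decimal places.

Σ Nₕx̄ₕ = N·μ, so 98394·x̄_C = 497040·5629.07 − (105535·8800.47 + 70643·3979.51 + 97553·8099.12 + 124915·5357.24).
= 2797872952.8 − 2669175214.34 = 128697738.46.
x̄_C = 128697738.46 / 98394 = 1307.9836... → 1307.98.

1307.98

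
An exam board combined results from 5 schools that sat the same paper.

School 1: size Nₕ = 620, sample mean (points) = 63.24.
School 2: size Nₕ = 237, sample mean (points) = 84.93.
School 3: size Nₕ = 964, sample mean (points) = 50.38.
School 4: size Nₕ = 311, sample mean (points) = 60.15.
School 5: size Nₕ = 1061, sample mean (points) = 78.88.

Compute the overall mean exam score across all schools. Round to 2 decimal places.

65.86

N = 3193; weights Wₕ = Nₕ/N = (0.1942, 0.0742, 0.3019, 0.0974, 0.3323).
x̄_st = Σ Wₕ·x̄ₕ = 0.1942·63.24 + 0.0742·84.93 + 0.3019·50.38 + 0.0974·60.15 + 0.3323·78.88 ≈ 65.8634...
→ 65.86.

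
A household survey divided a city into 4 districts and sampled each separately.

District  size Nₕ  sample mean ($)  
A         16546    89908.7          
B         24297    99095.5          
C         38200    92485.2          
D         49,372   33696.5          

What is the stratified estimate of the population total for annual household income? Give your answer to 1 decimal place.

A: 16546·89908.7 = 1487629350.2
B: 24297·99095.5 = 2407723363.5
C: 38200·92485.2 = 3532934640
D: 49372·33696.5 = 1663663598
τ̂ = Σ Nₕx̄ₕ = 9091950951.7.

9091950951.7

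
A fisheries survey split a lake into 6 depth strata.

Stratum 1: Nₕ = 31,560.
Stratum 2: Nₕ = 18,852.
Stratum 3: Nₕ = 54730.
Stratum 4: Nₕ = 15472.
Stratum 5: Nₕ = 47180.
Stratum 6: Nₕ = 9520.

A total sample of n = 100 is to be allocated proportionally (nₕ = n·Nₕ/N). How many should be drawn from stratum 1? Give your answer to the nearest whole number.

18

Share of stratum 1 = 31560/177314 = 0.17799.
Allocate 100 × 0.17799 = 17.799... → 18.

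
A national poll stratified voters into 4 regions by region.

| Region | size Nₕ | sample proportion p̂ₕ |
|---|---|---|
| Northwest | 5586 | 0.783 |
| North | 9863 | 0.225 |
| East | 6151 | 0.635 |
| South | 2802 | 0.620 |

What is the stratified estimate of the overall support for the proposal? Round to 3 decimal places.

0.501

Wₕ = Nₕ/N with N = 24402: 0.2289, 0.4042, 0.2521, 0.1148.
p̂_st = 0.2289·0.783 + 0.4042·0.225 + 0.2521·0.635 + 0.1148·0.620 ≈ 0.50144... → 0.501.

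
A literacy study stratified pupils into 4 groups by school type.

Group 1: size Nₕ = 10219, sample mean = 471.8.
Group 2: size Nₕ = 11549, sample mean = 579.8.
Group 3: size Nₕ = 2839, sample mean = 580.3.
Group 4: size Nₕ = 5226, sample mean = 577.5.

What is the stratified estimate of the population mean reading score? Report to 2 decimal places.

542.45

N = 10219 + 11549 + 2839 + 5226 = 29833.
Overall mean = Σ (Nₕ/N)·x̄ₕ — weight by population share, not a simple average.
Σ Nₕx̄ₕ = 10219·471.8 + 11549·579.8 + 2839·580.3 + 5226·577.5 = 4821324.2 + 6696110.2 + 1647471.7 + 3018015 = 16182921.1.
Divide by N: 16182921.1 / 29833 = 542.4503... → 542.45.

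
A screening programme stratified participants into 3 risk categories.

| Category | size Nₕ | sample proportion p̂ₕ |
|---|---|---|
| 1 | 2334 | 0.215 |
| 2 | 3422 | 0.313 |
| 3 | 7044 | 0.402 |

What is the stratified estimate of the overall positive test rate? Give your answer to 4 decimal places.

Wₕ = Nₕ/N with N = 12800: 0.1823, 0.2673, 0.5503.
p̂_st = 0.1823·0.215 + 0.2673·0.313 + 0.5503·0.402 ≈ 0.344108... → 0.3441.

0.3441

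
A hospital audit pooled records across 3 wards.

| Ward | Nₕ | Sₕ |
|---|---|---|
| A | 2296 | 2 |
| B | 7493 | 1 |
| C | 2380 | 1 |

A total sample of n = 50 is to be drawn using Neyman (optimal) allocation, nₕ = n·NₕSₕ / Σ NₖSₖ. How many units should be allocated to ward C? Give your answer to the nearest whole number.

8

Σ NₕSₕ = 2296·2 + 7493·1 + 2380·1 = 14465.
Share for C: 2380/14465 = 0.16454.
n_C = 50 × 0.16454 = 8.227... → 8.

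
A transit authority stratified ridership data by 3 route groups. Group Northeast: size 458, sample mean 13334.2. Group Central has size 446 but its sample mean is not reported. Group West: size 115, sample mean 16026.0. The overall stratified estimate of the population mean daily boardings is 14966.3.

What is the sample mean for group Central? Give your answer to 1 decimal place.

16369.1

Σ Nₕx̄ₕ = N·μ, so 446·x̄_Central = 1019·14966.3 − (458·13334.2 + 115·16026.0).
= 15250659.7 − 7950053.6 = 7300606.1.
x̄_Central = 7300606.1 / 446 = 16369.072... → 16369.1.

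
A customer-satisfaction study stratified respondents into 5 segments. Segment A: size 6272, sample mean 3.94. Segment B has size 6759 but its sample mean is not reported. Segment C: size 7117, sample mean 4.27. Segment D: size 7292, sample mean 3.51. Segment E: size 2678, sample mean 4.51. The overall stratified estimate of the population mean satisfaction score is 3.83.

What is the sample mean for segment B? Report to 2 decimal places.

N = 6272 + 6759 + 7117 + 7292 + 2678 = 30118.
Overall total = μ·N = 3.83·30118 = 115351.94.
Subtract the known strata: 6272·3.94 + 7117·4.27 + 7292·3.51 + 2678·4.51 = 92773.97.
Remaining total for segment B: 115351.94 − 92773.97 = 22577.97.
Divide by its size: 22577.97 / 6759 = 3.3404... → 3.34.

3.34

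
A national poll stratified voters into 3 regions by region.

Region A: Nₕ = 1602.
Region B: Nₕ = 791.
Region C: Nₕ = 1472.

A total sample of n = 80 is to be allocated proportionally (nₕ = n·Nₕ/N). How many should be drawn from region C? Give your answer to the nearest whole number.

30

N = 1602 + 791 + 1472 = 3865.
n_C = 80·1472/3865 = 30.468... → 30.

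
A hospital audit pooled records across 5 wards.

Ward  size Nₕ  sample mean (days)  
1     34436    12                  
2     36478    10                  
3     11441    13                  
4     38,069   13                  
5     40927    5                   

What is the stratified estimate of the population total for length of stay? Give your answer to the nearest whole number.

1: 34436·12 = 413232
2: 36478·10 = 364780
3: 11441·13 = 148733
4: 38069·13 = 494897
5: 40927·5 = 204635
τ̂ = Σ Nₕx̄ₕ = 1626277.

1626277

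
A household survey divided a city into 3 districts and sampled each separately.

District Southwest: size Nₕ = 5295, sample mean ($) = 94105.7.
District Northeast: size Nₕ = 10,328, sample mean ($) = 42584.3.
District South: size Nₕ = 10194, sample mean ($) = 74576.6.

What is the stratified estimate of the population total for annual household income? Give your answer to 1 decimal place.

1698334192.3

Southwest: 5295·94105.7 = 498289681.5
Northeast: 10328·42584.3 = 439810650.4
South: 10194·74576.6 = 760233860.4
τ̂ = Σ Nₕx̄ₕ = 1698334192.3.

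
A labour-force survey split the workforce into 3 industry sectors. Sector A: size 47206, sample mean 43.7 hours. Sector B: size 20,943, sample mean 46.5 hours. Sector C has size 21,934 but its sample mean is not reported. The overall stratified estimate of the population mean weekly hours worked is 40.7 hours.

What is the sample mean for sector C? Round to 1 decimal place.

N = 47206 + 20943 + 21934 = 90083.
Overall total = μ·N = 40.7·90083 = 3666378.1.
Subtract the known strata: 47206·43.7 + 20943·46.5 = 3036751.7.
Remaining total for sector C: 3666378.1 − 3036751.7 = 629626.4.
Divide by its size: 629626.4 / 21934 = 28.705... → 28.7.

28.7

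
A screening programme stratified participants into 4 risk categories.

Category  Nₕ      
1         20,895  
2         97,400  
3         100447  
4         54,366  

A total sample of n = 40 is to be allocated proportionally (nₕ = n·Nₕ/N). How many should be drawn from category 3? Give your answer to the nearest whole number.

15

Share of category 3 = 100447/273108 = 0.36779.
Allocate 40 × 0.36779 = 14.712... → 15.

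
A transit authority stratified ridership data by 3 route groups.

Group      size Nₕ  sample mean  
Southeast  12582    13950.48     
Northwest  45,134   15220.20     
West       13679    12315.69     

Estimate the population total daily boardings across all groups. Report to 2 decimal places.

1030939769.67

Estimate total by summing Nₕ·x̄ₕ over strata.
12582·13950.48 + 45134·15220.20 + 13679·12315.69 = 175524939.36 + 686948506.8 + 168466323.51 = 1030939769.67.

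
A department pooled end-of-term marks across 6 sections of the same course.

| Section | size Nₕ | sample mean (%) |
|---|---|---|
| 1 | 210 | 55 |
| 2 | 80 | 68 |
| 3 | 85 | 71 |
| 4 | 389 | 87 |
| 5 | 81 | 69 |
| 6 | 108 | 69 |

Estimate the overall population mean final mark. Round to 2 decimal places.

x̄_st = (Σ Nₕx̄ₕ) / (Σ Nₕ) = (210·55 + 80·68 + 85·71 + 389·87 + 81·69 + 108·69) / 953
= 69909 / 953 = 73.3568... → 73.36.

73.36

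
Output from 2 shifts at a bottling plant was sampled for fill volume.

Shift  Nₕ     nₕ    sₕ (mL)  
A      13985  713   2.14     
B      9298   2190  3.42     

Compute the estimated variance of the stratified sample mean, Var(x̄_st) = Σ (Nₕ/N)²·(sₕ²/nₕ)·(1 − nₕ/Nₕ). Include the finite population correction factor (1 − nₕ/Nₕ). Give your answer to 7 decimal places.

N = 23283; Wₕ = Nₕ/N.
shift A: (13985/23283)²·2.14²/713·(1 − 713/13985) = 0.0021991709
shift B: (9298/23283)²·3.42²/2190·(1 − 2190/9298) = 0.0006511292
Sum = 0.0028503001 → 0.0028503.

0.0028503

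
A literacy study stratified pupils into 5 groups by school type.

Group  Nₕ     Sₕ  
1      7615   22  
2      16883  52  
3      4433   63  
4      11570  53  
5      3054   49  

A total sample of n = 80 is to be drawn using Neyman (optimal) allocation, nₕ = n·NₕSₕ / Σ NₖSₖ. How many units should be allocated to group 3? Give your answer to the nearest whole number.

11

Σ NₕSₕ = 7615·22 + 16883·52 + 4433·63 + 11570·53 + 3054·49 = 2087581.
Share for 3: 279279/2087581 = 0.13378.
n_3 = 80 × 0.13378 = 10.702... → 11.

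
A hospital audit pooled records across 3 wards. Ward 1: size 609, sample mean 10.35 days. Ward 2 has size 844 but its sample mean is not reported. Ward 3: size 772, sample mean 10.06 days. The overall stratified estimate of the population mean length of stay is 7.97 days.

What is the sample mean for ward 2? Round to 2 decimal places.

4.34

Σ Nₕx̄ₕ = N·μ, so 844·x̄_2 = 2225·7.97 − (609·10.35 + 772·10.06).
= 17733.25 − 14069.47 = 3663.78.
x̄_2 = 3663.78 / 844 = 4.3410... → 4.34.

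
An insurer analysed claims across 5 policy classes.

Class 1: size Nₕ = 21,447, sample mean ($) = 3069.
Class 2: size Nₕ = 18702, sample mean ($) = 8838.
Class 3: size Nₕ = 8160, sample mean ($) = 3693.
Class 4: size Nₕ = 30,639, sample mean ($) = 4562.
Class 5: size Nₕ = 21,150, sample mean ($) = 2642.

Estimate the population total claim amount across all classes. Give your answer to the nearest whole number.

Estimate total by summing Nₕ·x̄ₕ over strata.
21447·3069 + 18702·8838 + 8160·3693 + 30639·4562 + 21150·2642 = 65820843 + 165288276 + 30134880 + 139775118 + 55878300 = 456897417.

456897417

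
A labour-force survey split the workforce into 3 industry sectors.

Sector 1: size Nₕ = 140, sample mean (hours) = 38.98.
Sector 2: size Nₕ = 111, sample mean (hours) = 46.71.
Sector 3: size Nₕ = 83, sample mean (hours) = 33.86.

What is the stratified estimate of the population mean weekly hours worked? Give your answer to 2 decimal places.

40.28

N = 334; weights Wₕ = Nₕ/N = (0.4192, 0.3323, 0.2485).
x̄_st = Σ Wₕ·x̄ₕ = 0.4192·38.98 + 0.3323·46.71 + 0.2485·33.86 ≈ 40.2766...
→ 40.28.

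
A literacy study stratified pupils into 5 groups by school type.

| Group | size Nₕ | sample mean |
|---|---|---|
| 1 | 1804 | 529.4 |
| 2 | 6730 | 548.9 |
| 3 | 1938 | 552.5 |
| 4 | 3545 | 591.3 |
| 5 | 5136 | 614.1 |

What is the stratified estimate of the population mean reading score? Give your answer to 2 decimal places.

N = 1804 + 6730 + 1938 + 3545 + 5136 = 19153.
Weight each subgroup mean by Nₕ/N and sum.
Σ Nₕx̄ₕ = 1804·529.4 + 6730·548.9 + 1938·552.5 + 3545·591.3 + 5136·614.1 = 955037.6 + 3694097 + 1070745 + 2096158.5 + 3154017.6 = 10970055.7.
Divide by N: 10970055.7 / 19153 = 572.7591... → 572.76.

572.76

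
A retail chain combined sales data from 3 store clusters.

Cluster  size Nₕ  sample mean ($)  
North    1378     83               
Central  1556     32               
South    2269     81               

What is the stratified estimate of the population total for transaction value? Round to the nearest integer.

Population total = Σ Nₕ·x̄ₕ (each stratum's size times its mean).
1378·83 + 1556·32 + 2269·81 = 114374 + 49792 + 183789 = 347955.

347955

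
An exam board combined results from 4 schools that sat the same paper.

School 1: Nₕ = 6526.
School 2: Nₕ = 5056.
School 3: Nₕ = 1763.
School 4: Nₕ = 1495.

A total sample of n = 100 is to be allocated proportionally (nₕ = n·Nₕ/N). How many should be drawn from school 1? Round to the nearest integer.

N = 6526 + 5056 + 1763 + 1495 = 14840.
n_1 = 100·6526/14840 = 43.976... → 44.

44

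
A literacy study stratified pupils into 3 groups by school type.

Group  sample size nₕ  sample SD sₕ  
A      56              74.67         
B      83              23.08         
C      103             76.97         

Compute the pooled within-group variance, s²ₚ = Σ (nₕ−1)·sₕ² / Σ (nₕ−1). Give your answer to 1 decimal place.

A: (56−1)·74.67² = 55·5575.6089 = 306658.4895
B: (83−1)·23.08² = 82·532.6864 = 43680.2848
C: (103−1)·76.97² = 102·5924.3809 = 604286.8518
Numerator = 954625.6261; denominator = Σ(nₕ−1) = 239.
s²ₚ = 954625.6261/239 = 3994.249... → 3994.2.

3994.2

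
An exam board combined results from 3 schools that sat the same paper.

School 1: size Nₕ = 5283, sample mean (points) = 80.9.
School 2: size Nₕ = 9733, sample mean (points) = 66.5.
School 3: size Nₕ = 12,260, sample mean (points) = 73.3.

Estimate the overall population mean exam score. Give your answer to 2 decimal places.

N = 5283 + 9733 + 12260 = 27276.
Overall mean = Σ (Nₕ/N)·x̄ₕ — weight by population share, not a simple average.
Σ Nₕx̄ₕ = 5283·80.9 + 9733·66.5 + 12260·73.3 = 427394.7 + 647244.5 + 898658 = 1973297.2.
Divide by N: 1973297.2 / 27276 = 72.3455... → 72.35.

72.35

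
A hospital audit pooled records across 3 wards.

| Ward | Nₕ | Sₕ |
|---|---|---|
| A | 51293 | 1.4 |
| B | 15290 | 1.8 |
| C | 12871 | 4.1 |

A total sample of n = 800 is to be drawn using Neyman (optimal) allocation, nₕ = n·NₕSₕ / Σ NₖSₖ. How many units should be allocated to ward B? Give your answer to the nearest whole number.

145

Σ NₕSₕ = 51293·1.4 + 15290·1.8 + 12871·4.1 = 152103.3.
Share for B: 27522/152103.3 = 0.18094.
n_B = 800 × 0.18094 = 144.754... → 145.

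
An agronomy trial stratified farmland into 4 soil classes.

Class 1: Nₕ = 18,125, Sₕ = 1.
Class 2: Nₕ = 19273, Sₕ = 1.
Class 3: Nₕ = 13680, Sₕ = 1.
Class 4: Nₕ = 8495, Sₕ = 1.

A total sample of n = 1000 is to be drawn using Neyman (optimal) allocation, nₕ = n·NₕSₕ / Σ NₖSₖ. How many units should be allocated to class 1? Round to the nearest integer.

Σ NₕSₕ = 18125·1 + 19273·1 + 13680·1 + 8495·1 = 59573.
Share for 1: 18125/59573 = 0.30425.
n_1 = 1000 × 0.30425 = 304.249... → 304.

304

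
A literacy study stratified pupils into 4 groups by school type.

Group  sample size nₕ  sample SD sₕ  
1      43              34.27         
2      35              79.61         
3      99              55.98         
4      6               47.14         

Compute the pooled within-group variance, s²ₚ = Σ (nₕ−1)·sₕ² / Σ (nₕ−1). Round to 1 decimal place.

Degrees of freedom: 42 + 34 + 98 + 5 = 179.
Σ(nₕ−1)sₕ² = 42·1174.4329 + 34·6337.7521 + 98·3133.7604 + 5·2222.1796 = 583029.1704.
s²ₚ = 583029.1704 / 179 = 3257.146... → 3257.1.

3257.1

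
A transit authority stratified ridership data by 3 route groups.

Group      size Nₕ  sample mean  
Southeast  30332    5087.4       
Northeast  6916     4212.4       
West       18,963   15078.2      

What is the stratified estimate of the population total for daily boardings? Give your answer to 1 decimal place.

Population total = Σ Nₕ·x̄ₕ (each stratum's size times its mean).
30332·5087.4 + 6916·4212.4 + 18963·15078.2 = 154311016.8 + 29132958.4 + 285927906.6 = 469371881.8.

469371881.8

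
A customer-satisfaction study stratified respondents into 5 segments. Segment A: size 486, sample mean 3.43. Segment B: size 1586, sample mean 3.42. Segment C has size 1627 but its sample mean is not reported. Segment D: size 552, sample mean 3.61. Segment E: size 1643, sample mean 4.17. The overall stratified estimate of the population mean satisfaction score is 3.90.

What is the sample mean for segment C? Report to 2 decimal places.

4.33

Σ Nₕx̄ₕ = N·μ, so 1627·x̄_C = 5894·3.90 − (486·3.43 + 1586·3.42 + 552·3.61 + 1643·4.17).
= 22986.6 − 15935.13 = 7051.47.
x̄_C = 7051.47 / 1627 = 4.3340... → 4.33.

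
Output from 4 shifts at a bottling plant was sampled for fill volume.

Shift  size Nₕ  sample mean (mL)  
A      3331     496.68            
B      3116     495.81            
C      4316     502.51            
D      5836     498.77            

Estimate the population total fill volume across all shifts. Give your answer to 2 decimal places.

8279039.92

A: 3331·496.68 = 1654441.08
B: 3116·495.81 = 1544943.96
C: 4316·502.51 = 2168833.16
D: 5836·498.77 = 2910821.72
τ̂ = Σ Nₕx̄ₕ = 8279039.92.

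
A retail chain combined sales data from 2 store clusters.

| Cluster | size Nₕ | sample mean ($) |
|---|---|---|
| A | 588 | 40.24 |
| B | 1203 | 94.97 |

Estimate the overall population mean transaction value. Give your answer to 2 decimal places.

77.00

x̄_st = (Σ Nₕx̄ₕ) / (Σ Nₕ) = (588·40.24 + 1203·94.97) / 1791
= 137910.03 / 1791 = 77.0017... → 77.00.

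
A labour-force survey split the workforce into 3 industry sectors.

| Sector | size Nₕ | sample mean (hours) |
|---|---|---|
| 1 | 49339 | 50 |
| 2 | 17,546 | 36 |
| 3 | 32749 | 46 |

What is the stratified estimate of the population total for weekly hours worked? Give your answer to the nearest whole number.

Population total = Σ Nₕ·x̄ₕ (each stratum's size times its mean).
49339·50 + 17546·36 + 32749·46 = 2466950 + 631656 + 1506454 = 4605060.

4605060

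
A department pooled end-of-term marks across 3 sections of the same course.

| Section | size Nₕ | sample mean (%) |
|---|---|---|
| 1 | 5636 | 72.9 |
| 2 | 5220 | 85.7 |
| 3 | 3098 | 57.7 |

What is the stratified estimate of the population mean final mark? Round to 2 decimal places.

N = 5636 + 5220 + 3098 = 13954.
The stratified mean weights each stratum mean by its population share Nₕ/N.
Σ Nₕx̄ₕ = 5636·72.9 + 5220·85.7 + 3098·57.7 = 410864.4 + 447354 + 178754.6 = 1036973.
Divide by N: 1036973 / 13954 = 74.3137... → 74.31.

74.31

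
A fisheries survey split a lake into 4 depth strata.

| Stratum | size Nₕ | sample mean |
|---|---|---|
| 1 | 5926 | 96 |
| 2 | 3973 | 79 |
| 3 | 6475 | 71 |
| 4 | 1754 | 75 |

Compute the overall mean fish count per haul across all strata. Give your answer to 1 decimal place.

81.3

x̄_st = (Σ Nₕx̄ₕ) / (Σ Nₕ) = (5926·96 + 3973·79 + 6475·71 + 1754·75) / 18128
= 1474038 / 18128 = 81.313... → 81.3.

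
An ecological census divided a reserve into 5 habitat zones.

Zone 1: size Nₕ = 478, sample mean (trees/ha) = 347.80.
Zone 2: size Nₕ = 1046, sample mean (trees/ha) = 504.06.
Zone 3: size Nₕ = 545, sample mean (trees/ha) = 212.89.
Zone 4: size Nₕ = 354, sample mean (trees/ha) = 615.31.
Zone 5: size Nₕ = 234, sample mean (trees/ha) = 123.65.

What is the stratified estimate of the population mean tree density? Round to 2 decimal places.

397.54

N = 2657; weights Wₕ = Nₕ/N = (0.1799, 0.3937, 0.2051, 0.1332, 0.0881).
x̄_st = Σ Wₕ·x̄ₕ = 0.1799·347.80 + 0.3937·504.06 + 0.2051·212.89 + 0.1332·615.31 + 0.0881·123.65 ≈ 397.5439...
→ 397.54.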